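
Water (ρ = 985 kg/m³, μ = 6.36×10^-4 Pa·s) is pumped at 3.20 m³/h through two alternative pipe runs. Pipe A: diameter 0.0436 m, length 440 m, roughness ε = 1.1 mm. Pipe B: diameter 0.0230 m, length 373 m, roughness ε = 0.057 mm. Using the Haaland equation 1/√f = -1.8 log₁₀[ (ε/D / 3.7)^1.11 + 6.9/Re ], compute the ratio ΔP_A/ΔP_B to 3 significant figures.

Pipe A: V = Q/A = 0.0008889/0.001493 = 0.5954 m/s; Re = 4.02e+04; ε/D = 0.0252; Haaland → f = 0.05421; ΔP_A = f(L/D)(ρV²/2) = 9.551e+04 Pa.
Pipe B: V = Q/A = 0.0008889/0.0004155 = 2.139 m/s; Re = 7.621e+04; ε/D = 0.00248; Haaland → f = 0.02656; ΔP_B = f(L/D)(ρV²/2) = 9.712e+05 Pa.
ΔP_A/ΔP_B = 9.551e+04/9.712e+05 = 0.0983.

ΔP_A/ΔP_B ≈ 0.0983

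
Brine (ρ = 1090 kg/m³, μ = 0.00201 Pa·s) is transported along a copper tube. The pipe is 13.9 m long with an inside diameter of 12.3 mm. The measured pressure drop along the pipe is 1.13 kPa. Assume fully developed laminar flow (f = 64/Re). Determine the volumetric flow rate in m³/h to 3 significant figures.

For laminar flow, f = 64/Re with Re = ρVD/μ, so Darcy-Weisbach reduces to ΔP = 32μLV/D². Solving for V: V = ΔP·D²/(32μL) = 1130·(0.0123)²/(32·0.00201·13.9) = 0.1912 m/s.
Check: Re = ρVD/μ = 1090·0.1912·0.0123/0.00201 = 1275 < 2300, so the laminar assumption holds.
Q = V·A = 0.1912·(π/4·0.0123²) = 2.272e-05 m³/s = 0.0818 m³/h.

Q ≈ 0.0818 m³/h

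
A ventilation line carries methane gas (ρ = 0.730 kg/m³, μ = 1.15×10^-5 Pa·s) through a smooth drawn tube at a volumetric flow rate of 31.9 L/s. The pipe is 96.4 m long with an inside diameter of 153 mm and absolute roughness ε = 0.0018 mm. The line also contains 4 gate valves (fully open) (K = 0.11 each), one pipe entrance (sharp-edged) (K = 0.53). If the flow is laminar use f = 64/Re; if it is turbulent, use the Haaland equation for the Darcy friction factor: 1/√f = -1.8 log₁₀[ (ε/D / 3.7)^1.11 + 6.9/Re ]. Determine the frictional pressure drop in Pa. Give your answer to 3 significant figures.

Q = 31.9 L/s = 31.9/1000 = 0.0319 m³/s.
Cross-sectional area A = πD²/4 = π(0.153)²/4 = 0.01839 m²; mean velocity V = Q/A = 0.0319/0.01839 = 1.735 m/s.
Reynolds number Re = ρVD/μ = 0.73 · 1.735 · 0.153 / 1.15e-05 = 1.685e+04.
Re > 4000 → turbulent. Relative roughness ε/D = 1.8e-06/0.153 = 1.18e-05. Haaland: 1/√f = -1.8 log₁₀[(1.18e-05/3.7)^1.11 + 6.9/1.685e+04] = -1.8 log₁₀[7.9e-07 + 0.000409] = 6.097, so f = 0.02691.
Total minor-loss coefficient ΣK = 4·0.11 + 1·0.53 = 0.97.
ΔP = [f·L/D + ΣK]·(ρV²/2) = [0.02691·96.4/0.153 + 0.97]·(0.73·1.735²/2) = [16.95 + 0.97]·1.099 = 19.69 Pa.

ΔP ≈ 19.7 Pa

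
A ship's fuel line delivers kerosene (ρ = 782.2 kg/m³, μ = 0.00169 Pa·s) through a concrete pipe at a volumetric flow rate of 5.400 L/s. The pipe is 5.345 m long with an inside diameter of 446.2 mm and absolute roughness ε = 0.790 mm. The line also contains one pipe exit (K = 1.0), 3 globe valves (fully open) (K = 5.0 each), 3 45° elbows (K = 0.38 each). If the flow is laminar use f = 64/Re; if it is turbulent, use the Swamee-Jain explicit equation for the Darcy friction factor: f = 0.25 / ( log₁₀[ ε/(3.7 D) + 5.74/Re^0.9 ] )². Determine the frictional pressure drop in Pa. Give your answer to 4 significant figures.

Q = 5.400 L/s = 5.400/1000 = 0.0054 m³/s.
Cross-sectional area A = πD²/4 = π(0.4462)²/4 = 0.1564 m²; mean velocity V = Q/A = 0.0054/0.1564 = 0.03453 m/s.
Reynolds number Re = ρVD/μ = 782.2 · 0.03453 · 0.4462 / 0.00169 = 7132.
Re > 4000 → turbulent. Relative roughness ε/D = 0.00079/0.4462 = 0.00177. Swamee-Jain: f = 0.25/(log₁₀[0.00177/3.7 + 5.74/7132^0.9])² = 0.25/(log₁₀[0.000479 + 0.00195])² = 0.25/(-2.614)² = 0.03659.
Total minor-loss coefficient ΣK = 1·1 + 3·5 + 3·0.38 = 17.1.
ΔP = [f·L/D + ΣK]·(ρV²/2) = [0.03659·5.345/0.4462 + 17.1]·(782.2·0.03453²/2) = [0.4383 + 17.1]·0.4664 = 8.199 Pa.

ΔP ≈ 8.199 Pa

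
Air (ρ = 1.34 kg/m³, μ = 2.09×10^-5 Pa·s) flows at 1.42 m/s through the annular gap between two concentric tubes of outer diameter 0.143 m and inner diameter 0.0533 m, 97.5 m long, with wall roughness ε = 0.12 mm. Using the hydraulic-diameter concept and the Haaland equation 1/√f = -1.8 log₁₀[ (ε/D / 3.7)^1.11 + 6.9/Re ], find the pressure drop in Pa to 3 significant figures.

ΔP ≈ 50.3 Pa

Hydraulic diameter D_h = 4A/P = D_o - D_i = 0.143 - 0.0533 = 0.0897 m.
Re = ρVD_h/μ = 1.34·1.42·0.0897/2.09e-05 = 8167.
ε/D_h = 0.00012/0.0897 = 0.00134; Haaland gives 1/√f = -1.8 log₁₀[0.000151+0.000845] = 5.403, so f = 0.03425.
ΔP = f(L/D_h)(ρV²/2) = 0.03425·97.5/0.0897·1.351 = 50.3 Pa.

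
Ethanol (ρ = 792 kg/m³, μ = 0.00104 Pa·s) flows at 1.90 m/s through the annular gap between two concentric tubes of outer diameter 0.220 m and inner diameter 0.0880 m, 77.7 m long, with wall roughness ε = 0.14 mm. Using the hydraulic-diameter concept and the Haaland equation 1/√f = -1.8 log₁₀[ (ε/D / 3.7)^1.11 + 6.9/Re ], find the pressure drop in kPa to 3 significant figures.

Hydraulic diameter D_h = 4A/P = D_o - D_i = 0.22 - 0.088 = 0.132 m.
Re = ρVD_h/μ = 792·1.9·0.132/0.00104 = 1.91e+05.
ε/D_h = 0.00014/0.132 = 0.00106; Haaland gives 1/√f = -1.8 log₁₀[0.000117+3.61e-05] = 6.868, so f = 0.0212.
ΔP = f(L/D_h)(ρV²/2) = 0.0212·77.7/0.132·1430 = 1.784e+04 Pa.
ΔP = 17.8 kPa.

ΔP ≈ 17.8 kPa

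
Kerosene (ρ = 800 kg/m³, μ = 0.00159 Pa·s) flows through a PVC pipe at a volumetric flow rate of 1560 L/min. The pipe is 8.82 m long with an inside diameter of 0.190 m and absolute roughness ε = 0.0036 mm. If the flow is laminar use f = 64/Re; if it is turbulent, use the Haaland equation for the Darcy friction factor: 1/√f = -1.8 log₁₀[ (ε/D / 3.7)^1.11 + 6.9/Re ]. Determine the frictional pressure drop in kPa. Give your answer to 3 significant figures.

ΔP ≈ 0.287 kPa

Q = 1560 L/min = 1560/60000 = 0.026 m³/s.
Cross-sectional area A = πD²/4 = π(0.19)²/4 = 0.02835 m²; mean velocity V = Q/A = 0.026/0.02835 = 0.917 m/s.
Reynolds number Re = ρVD/μ = 800 · 0.917 · 0.19 / 0.00159 = 8.766e+04.
Re > 4000 → turbulent. Relative roughness ε/D = 3.6e-06/0.19 = 1.89e-05. Haaland: 1/√f = -1.8 log₁₀[(1.89e-05/3.7)^1.11 + 6.9/8.766e+04] = -1.8 log₁₀[1.34e-06 + 7.87e-05] = 7.374, so f = 0.01839.
Darcy-Weisbach: ΔP = f(L/D)(ρV²/2) = 0.01839·(8.82/0.19)·(800·0.917²/2) = 0.01839·46.42·336.4 = 287.2 Pa.
ΔP = 287.2 Pa = 0.287 kPa.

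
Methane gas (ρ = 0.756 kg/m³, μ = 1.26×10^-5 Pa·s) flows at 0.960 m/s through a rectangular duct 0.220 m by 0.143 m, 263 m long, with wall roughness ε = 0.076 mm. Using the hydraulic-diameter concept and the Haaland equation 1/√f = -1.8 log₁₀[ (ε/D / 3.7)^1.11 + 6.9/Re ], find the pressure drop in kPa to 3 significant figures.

Hydraulic diameter D_h = 4A/P = 4·(0.22·0.143)/(2·(0.22+0.143)) = 0.1258/0.726 = 0.1733 m.
Re = ρVD_h/μ = 0.756·0.96·0.1733/1.26e-05 = 9984.
ε/D_h = 7.6e-05/0.1733 = 0.000438; Haaland gives 1/√f = -1.8 log₁₀[4.38e-05+0.000691] = 5.641, so f = 0.03143.
ΔP = f(L/D_h)(ρV²/2) = 0.03143·263/0.1733·0.3484 = 16.61 Pa.
ΔP = 0.0166 kPa.

ΔP ≈ 0.0166 kPa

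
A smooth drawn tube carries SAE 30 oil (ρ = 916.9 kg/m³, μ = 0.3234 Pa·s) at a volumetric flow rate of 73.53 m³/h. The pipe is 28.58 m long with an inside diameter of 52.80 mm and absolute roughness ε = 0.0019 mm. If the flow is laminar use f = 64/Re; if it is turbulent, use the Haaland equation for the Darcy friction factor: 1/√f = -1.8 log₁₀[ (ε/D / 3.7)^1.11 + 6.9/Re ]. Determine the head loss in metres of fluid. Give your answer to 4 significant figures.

Q = 73.53 m³/h = 73.53/3600 = 0.02042 m³/s.
Cross-sectional area A = πD²/4 = π(0.0528)²/4 = 0.00219 m²; mean velocity V = Q/A = 0.02042/0.00219 = 9.328 m/s.
Reynolds number Re = ρVD/μ = 916.9 · 9.328 · 0.0528 / 0.323 = 1396.
Re < 2300 → laminar flow, so f = 64/Re = 64/1396 = 0.04583 (the turbulent correlation is not needed).
Darcy-Weisbach: ΔP = f(L/D)(ρV²/2) = 0.04583·(28.58/0.0528)·(916.9·9.328²/2) = 0.04583·541.3·3.989e+04 = 9.897e+05 Pa.
Head loss h_f = ΔP/(ρg) = 9.897e+05/(916.9·9.81) = 110.0 m.

h_f ≈ 110.0 m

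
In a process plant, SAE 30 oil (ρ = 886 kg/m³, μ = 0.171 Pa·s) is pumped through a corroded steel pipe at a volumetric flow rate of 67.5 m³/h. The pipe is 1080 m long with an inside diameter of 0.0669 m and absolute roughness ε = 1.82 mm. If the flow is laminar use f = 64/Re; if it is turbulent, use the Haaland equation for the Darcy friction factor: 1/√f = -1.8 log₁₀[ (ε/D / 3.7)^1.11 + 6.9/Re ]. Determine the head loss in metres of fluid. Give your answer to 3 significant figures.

Q = 67.5 m³/h = 67.5/3600 = 0.01875 m³/s.
Cross-sectional area A = πD²/4 = π(0.0669)²/4 = 0.003515 m²; mean velocity V = Q/A = 0.01875/0.003515 = 5.334 m/s.
Reynolds number Re = ρVD/μ = 886 · 5.334 · 0.0669 / 0.171 = 1849.
Re < 2300 → laminar flow, so f = 64/Re = 64/1849 = 0.03461 (the turbulent correlation is not needed).
Darcy-Weisbach: ΔP = f(L/D)(ρV²/2) = 0.03461·(1080/0.0669)·(886·5.334²/2) = 0.03461·1.614e+04·1.26e+04 = 7.043e+06 Pa.
Head loss h_f = ΔP/(ρg) = 7.043e+06/(886·9.81) = 810 m.

h_f ≈ 810 m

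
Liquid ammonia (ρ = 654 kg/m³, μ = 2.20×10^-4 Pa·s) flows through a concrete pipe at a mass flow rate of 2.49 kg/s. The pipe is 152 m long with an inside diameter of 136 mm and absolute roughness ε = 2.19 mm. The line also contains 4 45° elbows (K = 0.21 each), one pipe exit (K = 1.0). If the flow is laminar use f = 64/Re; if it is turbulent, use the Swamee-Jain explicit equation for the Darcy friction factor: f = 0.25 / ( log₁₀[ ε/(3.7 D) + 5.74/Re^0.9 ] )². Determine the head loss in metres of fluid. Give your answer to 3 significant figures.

A = πD²/4 = π(0.136)²/4 = 0.01453 m²; mean velocity V = ṁ/(ρA) = 2.49/(654 · 0.01453) = 0.2621 m/s.
Reynolds number Re = ρVD/μ = 654 · 0.2621 · 0.136 / 0.00022 = 1.06e+05.
Re > 4000 → turbulent. Relative roughness ε/D = 0.00219/0.136 = 0.0161. Swamee-Jain: f = 0.25/(log₁₀[0.0161/3.7 + 5.74/1.06e+05^0.9])² = 0.25/(log₁₀[0.00435 + 0.000172])² = 0.25/(-2.344)² = 0.04548.
Total minor-loss coefficient ΣK = 4·0.21 + 1·1 = 1.84.
ΔP = [f·L/D + ΣK]·(ρV²/2) = [0.04548·152/0.136 + 1.84]·(654·0.2621²/2) = [50.84 + 1.84]·22.46 = 1183 Pa.
Head loss h_f = ΔP/(ρg) = 1183/(654·9.81) = 0.184 m.

h_f ≈ 0.184 m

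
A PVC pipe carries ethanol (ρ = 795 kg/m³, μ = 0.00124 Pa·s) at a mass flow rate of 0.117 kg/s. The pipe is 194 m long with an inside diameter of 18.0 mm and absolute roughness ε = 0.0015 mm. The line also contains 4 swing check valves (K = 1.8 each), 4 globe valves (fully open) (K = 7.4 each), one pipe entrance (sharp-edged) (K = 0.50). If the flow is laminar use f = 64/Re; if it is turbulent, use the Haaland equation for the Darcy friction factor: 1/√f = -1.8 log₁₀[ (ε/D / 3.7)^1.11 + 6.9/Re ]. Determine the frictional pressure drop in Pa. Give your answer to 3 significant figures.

A = πD²/4 = π(0.018)²/4 = 0.0002545 m²; mean velocity V = ṁ/(ρA) = 0.117/(795 · 0.0002545) = 0.5783 m/s.
Reynolds number Re = ρVD/μ = 795 · 0.5783 · 0.018 / 0.00124 = 6674.
Re > 4000 → turbulent. Relative roughness ε/D = 1.5e-06/0.018 = 8.33e-05. Haaland: 1/√f = -1.8 log₁₀[(8.33e-05/3.7)^1.11 + 6.9/6674] = -1.8 log₁₀[6.94e-06 + 0.00103] = 5.369, so f = 0.03469.
Total minor-loss coefficient ΣK = 4·1.8 + 4·7.4 + 1·0.5 = 37.3.
ΔP = [f·L/D + ΣK]·(ρV²/2) = [0.03469·194/0.018 + 37.3]·(795·0.5783²/2) = [373.9 + 37.3]·133 = 5.467e+04 Pa.

ΔP ≈ 54700 Pa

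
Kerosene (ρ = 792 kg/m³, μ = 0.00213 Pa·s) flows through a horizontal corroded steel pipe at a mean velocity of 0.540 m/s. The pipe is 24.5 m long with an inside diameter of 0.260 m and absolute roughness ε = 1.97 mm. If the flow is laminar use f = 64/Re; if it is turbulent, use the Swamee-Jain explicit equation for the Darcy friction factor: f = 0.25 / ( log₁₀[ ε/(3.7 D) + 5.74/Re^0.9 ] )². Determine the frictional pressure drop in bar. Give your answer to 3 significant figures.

Reynolds number Re = ρVD/μ = 792 · 0.54 · 0.26 / 0.00213 = 5.221e+04.
Re > 4000 → turbulent. Relative roughness ε/D = 0.00197/0.26 = 0.00758. Swamee-Jain: f = 0.25/(log₁₀[0.00758/3.7 + 5.74/5.221e+04^0.9])² = 0.25/(log₁₀[0.00205 + 0.000326])² = 0.25/(-2.625)² = 0.03629.
Darcy-Weisbach: ΔP = f(L/D)(ρV²/2) = 0.03629·(24.5/0.26)·(792·0.54²/2) = 0.03629·94.23·115.5 = 394.9 Pa.
ΔP = 394.9 Pa = 0.00395 bar.

ΔP ≈ 0.00395 bar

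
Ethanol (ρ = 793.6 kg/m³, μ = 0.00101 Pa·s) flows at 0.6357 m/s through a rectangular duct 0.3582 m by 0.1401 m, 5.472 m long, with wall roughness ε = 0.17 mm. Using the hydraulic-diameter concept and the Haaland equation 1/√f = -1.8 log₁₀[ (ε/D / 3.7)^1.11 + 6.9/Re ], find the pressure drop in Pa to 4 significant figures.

Hydraulic diameter D_h = 4A/P = 4·(0.3582·0.1401)/(2·(0.3582+0.1401)) = 0.2007/0.9966 = 0.2014 m.
Re = ρVD_h/μ = 793.6·0.6357·0.2014/0.00101 = 1.006e+05.
ε/D_h = 0.00017/0.2014 = 0.000844; Haaland gives 1/√f = -1.8 log₁₀[9.07e-05+6.86e-05] = 6.836, so f = 0.0214.
ΔP = f(L/D_h)(ρV²/2) = 0.0214·5.472/0.2014·160.4 = 93.22 Pa.

ΔP ≈ 93.22 Pa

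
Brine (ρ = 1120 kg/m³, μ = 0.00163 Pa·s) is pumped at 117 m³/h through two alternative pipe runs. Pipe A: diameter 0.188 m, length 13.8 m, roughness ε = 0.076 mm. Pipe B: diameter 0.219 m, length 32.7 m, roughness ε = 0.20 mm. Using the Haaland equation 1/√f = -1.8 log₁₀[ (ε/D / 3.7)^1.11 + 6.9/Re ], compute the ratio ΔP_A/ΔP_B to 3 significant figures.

ΔP_A/ΔP_B ≈ 0.798

Pipe A: V = Q/A = 0.0325/0.02776 = 1.171 m/s; Re = 1.512e+05; ε/D = 0.000404; Haaland → f = 0.01866; ΔP_A = f(L/D)(ρV²/2) = 1051 Pa.
Pipe B: V = Q/A = 0.0325/0.03767 = 0.8628 m/s; Re = 1.298e+05; ε/D = 0.000913; Haaland → f = 0.02118; ΔP_B = f(L/D)(ρV²/2) = 1318 Pa.
ΔP_A/ΔP_B = 1051/1318 = 0.798.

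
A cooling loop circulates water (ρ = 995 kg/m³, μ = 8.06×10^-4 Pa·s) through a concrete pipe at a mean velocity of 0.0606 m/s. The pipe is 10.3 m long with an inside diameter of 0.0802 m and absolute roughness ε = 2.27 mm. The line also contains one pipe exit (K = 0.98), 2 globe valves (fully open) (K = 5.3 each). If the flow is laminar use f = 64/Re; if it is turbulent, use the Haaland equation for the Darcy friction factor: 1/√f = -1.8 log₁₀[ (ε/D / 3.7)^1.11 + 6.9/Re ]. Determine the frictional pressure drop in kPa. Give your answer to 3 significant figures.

ΔP ≈ 0.0355 kPa

Reynolds number Re = ρVD/μ = 995 · 0.0606 · 0.0802 / 0.000806 = 6000.
Re > 4000 → turbulent. Relative roughness ε/D = 0.00227/0.0802 = 0.0283. Haaland: 1/√f = -1.8 log₁₀[(0.0283/3.7)^1.11 + 6.9/6000] = -1.8 log₁₀[0.00448 + 0.00115] = 4.05, so f = 0.06098.
Total minor-loss coefficient ΣK = 1·0.98 + 2·5.3 = 11.6.
ΔP = [f·L/D + ΣK]·(ρV²/2) = [0.06098·10.3/0.0802 + 11.6]·(995·0.0606²/2) = [7.831 + 11.6]·1.827 = 35.46 Pa.
ΔP = 35.46 Pa = 0.0355 kPa.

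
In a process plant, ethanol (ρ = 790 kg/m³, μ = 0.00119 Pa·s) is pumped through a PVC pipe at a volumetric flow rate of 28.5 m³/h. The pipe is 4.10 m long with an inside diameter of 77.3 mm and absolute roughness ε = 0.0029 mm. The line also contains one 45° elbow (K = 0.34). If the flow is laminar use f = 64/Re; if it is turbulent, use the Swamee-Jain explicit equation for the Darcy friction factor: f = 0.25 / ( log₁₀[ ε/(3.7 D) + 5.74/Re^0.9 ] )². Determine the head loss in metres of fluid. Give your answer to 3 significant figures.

Q = 28.5 m³/h = 28.5/3600 = 0.007917 m³/s.
Cross-sectional area A = πD²/4 = π(0.0773)²/4 = 0.004693 m²; mean velocity V = Q/A = 0.007917/0.004693 = 1.687 m/s.
Reynolds number Re = ρVD/μ = 790 · 1.687 · 0.0773 / 0.00119 = 8.657e+04.
Re > 4000 → turbulent. Relative roughness ε/D = 2.9e-06/0.0773 = 3.75e-05. Swamee-Jain: f = 0.25/(log₁₀[3.75e-05/3.7 + 5.74/8.657e+04^0.9])² = 0.25/(log₁₀[1.01e-05 + 0.000207])² = 0.25/(-3.664)² = 0.01862.
Total minor-loss coefficient ΣK = 1·0.34 = 0.34.
ΔP = [f·L/D + ΣK]·(ρV²/2) = [0.01862·4.1/0.0773 + 0.34]·(790·1.687²/2) = [0.9878 + 0.34]·1124 = 1492 Pa.
Head loss h_f = ΔP/(ρg) = 1492/(790·9.81) = 0.193 m.

h_f ≈ 0.193 m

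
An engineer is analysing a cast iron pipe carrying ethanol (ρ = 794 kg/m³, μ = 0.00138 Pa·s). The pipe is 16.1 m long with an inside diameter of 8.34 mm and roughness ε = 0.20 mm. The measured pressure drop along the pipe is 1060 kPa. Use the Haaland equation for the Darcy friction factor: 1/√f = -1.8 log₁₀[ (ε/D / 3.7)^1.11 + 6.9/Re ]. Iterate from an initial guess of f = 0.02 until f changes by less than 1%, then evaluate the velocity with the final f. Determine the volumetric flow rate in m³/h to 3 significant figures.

Q ≈ 0.998 m³/h

Rearranging Darcy-Weisbach: V = √(2·ΔP·D/(f·L·ρ)). With ε/D = 0.0002/0.00834 = 0.024, iterate starting from f = 0.02:
  f = 0.02 → V = √(2·1.06e+06·0.00834/(0.02·16.1·794)) = 8.316 m/s; Re = ρVD/μ = 3.99e+04; f → 0.05317
  f = 0.05317 → V = 5.1 m/s; Re = 2.447e+04; f → 0.0537
Converged (Δf/f < 1%). With the final f = 0.0537: V = √(2·1.06e+06·0.00834/(0.0537·16.1·794)) = 5.075 m/s.
Q = V·A = 5.075·(π/4·0.00834²) = 0.0002772 m³/s = 0.998 m³/h.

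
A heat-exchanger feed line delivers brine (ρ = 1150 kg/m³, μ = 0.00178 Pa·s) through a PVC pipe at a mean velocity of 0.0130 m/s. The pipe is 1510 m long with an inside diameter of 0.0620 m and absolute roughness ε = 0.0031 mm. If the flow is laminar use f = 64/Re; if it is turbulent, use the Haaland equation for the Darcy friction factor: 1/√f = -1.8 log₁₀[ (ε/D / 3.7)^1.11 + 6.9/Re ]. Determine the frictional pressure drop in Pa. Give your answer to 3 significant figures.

ΔP ≈ 291 Pa

Reynolds number Re = ρVD/μ = 1150 · 0.013 · 0.062 / 0.00178 = 520.7.
Re < 2300 → laminar flow, so f = 64/Re = 64/520.7 = 0.1229 (the turbulent correlation is not needed).
Darcy-Weisbach: ΔP = f(L/D)(ρV²/2) = 0.1229·(1510/0.062)·(1150·0.013²/2) = 0.1229·2.435e+04·0.09717 = 290.9 Pa.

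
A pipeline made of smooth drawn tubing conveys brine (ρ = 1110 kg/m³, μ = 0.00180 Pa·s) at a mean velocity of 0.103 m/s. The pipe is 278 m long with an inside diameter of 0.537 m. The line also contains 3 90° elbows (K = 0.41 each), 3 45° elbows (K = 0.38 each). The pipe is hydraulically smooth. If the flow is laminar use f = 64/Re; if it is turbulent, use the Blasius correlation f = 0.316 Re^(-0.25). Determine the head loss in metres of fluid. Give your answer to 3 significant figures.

h_f ≈ 0.00779 m

Reynolds number Re = ρVD/μ = 1110 · 0.103 · 0.537 / 0.0018 = 3.411e+04.
Re > 4000 → turbulent. Smooth-pipe (Blasius): f = 0.316 Re^(-0.25) = 0.316/(3.411e+04)^0.25 = 0.02325.
Total minor-loss coefficient ΣK = 3·0.41 + 3·0.38 = 2.37.
ΔP = [f·L/D + ΣK]·(ρV²/2) = [0.02325·278/0.537 + 2.37]·(1110·0.103²/2) = [12.04 + 2.37]·5.888 = 84.83 Pa.
Head loss h_f = ΔP/(ρg) = 84.83/(1110·9.81) = 0.00779 m.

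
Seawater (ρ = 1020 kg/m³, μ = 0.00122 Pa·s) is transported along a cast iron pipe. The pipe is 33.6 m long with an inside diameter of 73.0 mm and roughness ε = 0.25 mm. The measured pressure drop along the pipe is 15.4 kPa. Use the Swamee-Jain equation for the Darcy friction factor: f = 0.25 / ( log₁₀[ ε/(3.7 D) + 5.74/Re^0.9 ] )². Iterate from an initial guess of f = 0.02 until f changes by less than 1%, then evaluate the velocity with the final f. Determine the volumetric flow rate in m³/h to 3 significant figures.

Q ≈ 22.8 m³/h

Rearranging Darcy-Weisbach: V = √(2·ΔP·D/(f·L·ρ)). With ε/D = 0.00025/0.073 = 0.00342, iterate starting from f = 0.02:
  f = 0.02 → V = √(2·1.54e+04·0.073/(0.02·33.6·1020)) = 1.811 m/s; Re = ρVD/μ = 1.105e+05; f → 0.0285
  f = 0.0285 → V = 1.517 m/s; Re = 9.261e+04; f → 0.02871
Converged (Δf/f < 1%). With the final f = 0.02871: V = √(2·1.54e+04·0.073/(0.02871·33.6·1020)) = 1.512 m/s.
Q = V·A = 1.512·(π/4·0.073²) = 0.006327 m³/s = 22.8 m³/h.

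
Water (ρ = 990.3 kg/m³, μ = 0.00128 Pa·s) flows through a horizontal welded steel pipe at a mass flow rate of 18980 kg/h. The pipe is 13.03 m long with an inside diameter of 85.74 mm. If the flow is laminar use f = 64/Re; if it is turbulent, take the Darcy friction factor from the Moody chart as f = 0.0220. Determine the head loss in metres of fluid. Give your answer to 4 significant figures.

ṁ = 18980 kg/h = 18980/3600 = 5.272 kg/s.
A = πD²/4 = π(0.08574)²/4 = 0.005774 m²; mean velocity V = ṁ/(ρA) = 5.272/(990.3 · 0.005774) = 0.9221 m/s.
Reynolds number Re = ρVD/μ = 990.3 · 0.9221 · 0.08574 / 0.00128 = 6.117e+04.
Re > 4000 → turbulent; use the Moody-chart value f = 0.0220.
Darcy-Weisbach: ΔP = f(L/D)(ρV²/2) = 0.022·(13.03/0.08574)·(990.3·0.9221²/2) = 0.022·152·421 = 1408 Pa.
Head loss h_f = ΔP/(ρg) = 1408/(990.3·9.81) = 0.1449 m.

h_f ≈ 0.1449 m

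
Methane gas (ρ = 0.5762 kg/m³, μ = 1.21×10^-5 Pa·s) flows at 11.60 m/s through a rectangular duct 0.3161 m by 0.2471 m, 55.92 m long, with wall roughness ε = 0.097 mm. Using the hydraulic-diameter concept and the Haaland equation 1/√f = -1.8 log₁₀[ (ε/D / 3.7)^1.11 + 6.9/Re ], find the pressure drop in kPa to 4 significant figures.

Hydraulic diameter D_h = 4A/P = 4·(0.3161·0.2471)/(2·(0.3161+0.2471)) = 0.3124/1.126 = 0.2774 m.
Re = ρVD_h/μ = 0.5762·11.6·0.2774/1.21e-05 = 1.532e+05.
ε/D_h = 9.7e-05/0.2774 = 0.00035; Haaland gives 1/√f = -1.8 log₁₀[3.41e-05+4.5e-05] = 7.383, so f = 0.01835.
ΔP = f(L/D_h)(ρV²/2) = 0.01835·55.92/0.2774·38.77 = 143.4 Pa.
ΔP = 0.1434 kPa.

ΔP ≈ 0.1434 kPa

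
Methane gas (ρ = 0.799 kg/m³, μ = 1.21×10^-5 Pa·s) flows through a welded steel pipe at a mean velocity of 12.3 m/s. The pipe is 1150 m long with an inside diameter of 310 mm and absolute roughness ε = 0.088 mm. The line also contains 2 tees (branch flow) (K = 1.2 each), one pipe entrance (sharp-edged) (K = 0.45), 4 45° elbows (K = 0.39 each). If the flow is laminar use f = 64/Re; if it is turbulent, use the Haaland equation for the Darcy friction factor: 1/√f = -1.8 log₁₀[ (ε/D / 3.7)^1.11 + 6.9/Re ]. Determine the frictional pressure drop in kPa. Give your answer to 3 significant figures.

ΔP ≈ 4.07 kPa

Reynolds number Re = ρVD/μ = 0.799 · 12.3 · 0.31 / 1.21e-05 = 2.518e+05.
Re > 4000 → turbulent. Relative roughness ε/D = 8.8e-05/0.31 = 0.000284. Haaland: 1/√f = -1.8 log₁₀[(0.000284/3.7)^1.11 + 6.9/2.518e+05] = -1.8 log₁₀[2.71e-05 + 2.74e-05] = 7.675, so f = 0.01698.
Total minor-loss coefficient ΣK = 2·1.2 + 1·0.45 + 4·0.39 = 4.41.
ΔP = [f·L/D + ΣK]·(ρV²/2) = [0.01698·1150/0.31 + 4.41]·(0.799·12.3²/2) = [62.98 + 4.41]·60.44 = 4073 Pa.
ΔP = 4073 Pa = 4.07 kPa.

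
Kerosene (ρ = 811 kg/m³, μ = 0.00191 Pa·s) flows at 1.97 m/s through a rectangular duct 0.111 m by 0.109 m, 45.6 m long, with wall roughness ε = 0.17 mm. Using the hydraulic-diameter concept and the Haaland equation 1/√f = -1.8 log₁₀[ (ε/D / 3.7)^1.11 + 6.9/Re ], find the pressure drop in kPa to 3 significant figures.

ΔP ≈ 15.6 kPa

Hydraulic diameter D_h = 4A/P = 4·(0.111·0.109)/(2·(0.111+0.109)) = 0.0484/0.44 = 0.11 m.
Re = ρVD_h/μ = 811·1.97·0.11/0.00191 = 9.2e+04.
ε/D_h = 0.00017/0.11 = 0.00155; Haaland gives 1/√f = -1.8 log₁₀[0.000177+7.5e-05] = 6.476, so f = 0.02384.
ΔP = f(L/D_h)(ρV²/2) = 0.02384·45.6/0.11·1574 = 1.556e+04 Pa.
ΔP = 15.6 kPa.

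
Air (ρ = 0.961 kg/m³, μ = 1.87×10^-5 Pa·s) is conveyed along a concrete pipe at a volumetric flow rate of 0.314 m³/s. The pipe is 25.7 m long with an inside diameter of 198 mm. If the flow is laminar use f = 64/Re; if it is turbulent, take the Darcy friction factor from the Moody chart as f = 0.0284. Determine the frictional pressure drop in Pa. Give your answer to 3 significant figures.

Cross-sectional area A = πD²/4 = π(0.198)²/4 = 0.03079 m²; mean velocity V = Q/A = 0.314/0.03079 = 10.2 m/s.
Reynolds number Re = ρVD/μ = 0.961 · 10.2 · 0.198 / 1.87e-05 = 1.038e+05.
Re > 4000 → turbulent; use the Moody-chart value f = 0.0284.
Darcy-Weisbach: ΔP = f(L/D)(ρV²/2) = 0.0284·(25.7/0.198)·(0.961·10.2²/2) = 0.0284·129.8·49.97 = 184.2 Pa.

ΔP ≈ 184 Pa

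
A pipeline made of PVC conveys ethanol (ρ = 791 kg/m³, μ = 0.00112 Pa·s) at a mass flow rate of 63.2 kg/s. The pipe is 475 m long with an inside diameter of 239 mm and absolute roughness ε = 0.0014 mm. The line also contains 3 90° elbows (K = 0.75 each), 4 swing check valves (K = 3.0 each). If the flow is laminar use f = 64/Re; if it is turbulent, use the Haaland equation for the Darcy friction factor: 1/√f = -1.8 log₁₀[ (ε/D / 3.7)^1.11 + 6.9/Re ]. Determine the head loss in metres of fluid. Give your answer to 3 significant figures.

A = πD²/4 = π(0.239)²/4 = 0.04486 m²; mean velocity V = ṁ/(ρA) = 63.2/(791 · 0.04486) = 1.781 m/s.
Reynolds number Re = ρVD/μ = 791 · 1.781 · 0.239 / 0.00112 = 3.006e+05.
Re > 4000 → turbulent. Relative roughness ε/D = 1.4e-06/0.239 = 5.86e-06. Haaland: 1/√f = -1.8 log₁₀[(5.86e-06/3.7)^1.11 + 6.9/3.006e+05] = -1.8 log₁₀[3.64e-07 + 2.3e-05] = 8.338, so f = 0.01438.
Total minor-loss coefficient ΣK = 3·0.75 + 4·3 = 14.2.
ΔP = [f·L/D + ΣK]·(ρV²/2) = [0.01438·475/0.239 + 14.2]·(791·1.781²/2) = [28.59 + 14.2]·1254 = 5.374e+04 Pa.
Head loss h_f = ΔP/(ρg) = 5.374e+04/(791·9.81) = 6.92 m.

h_f ≈ 6.92 m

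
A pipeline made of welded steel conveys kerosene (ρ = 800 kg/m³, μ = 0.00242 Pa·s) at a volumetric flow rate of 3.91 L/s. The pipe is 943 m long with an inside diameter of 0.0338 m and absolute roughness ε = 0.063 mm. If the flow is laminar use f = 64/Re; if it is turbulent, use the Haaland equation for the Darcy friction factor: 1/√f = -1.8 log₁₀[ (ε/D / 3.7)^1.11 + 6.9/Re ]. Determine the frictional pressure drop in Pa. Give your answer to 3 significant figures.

ΔP ≈ 5.52×10^6 Pa

Q = 3.91 L/s = 3.91/1000 = 0.00391 m³/s.
Cross-sectional area A = πD²/4 = π(0.0338)²/4 = 0.0008973 m²; mean velocity V = Q/A = 0.00391/0.0008973 = 4.358 m/s.
Reynolds number Re = ρVD/μ = 800 · 4.358 · 0.0338 / 0.00242 = 4.869e+04.
Re > 4000 → turbulent. Relative roughness ε/D = 6.3e-05/0.0338 = 0.00186. Haaland: 1/√f = -1.8 log₁₀[(0.00186/3.7)^1.11 + 6.9/4.869e+04] = -1.8 log₁₀[0.000219 + 0.000142] = 6.198, so f = 0.02603.
Darcy-Weisbach: ΔP = f(L/D)(ρV²/2) = 0.02603·(943/0.0338)·(800·4.358²/2) = 0.02603·2.79e+04·7596 = 5.516e+06 Pa.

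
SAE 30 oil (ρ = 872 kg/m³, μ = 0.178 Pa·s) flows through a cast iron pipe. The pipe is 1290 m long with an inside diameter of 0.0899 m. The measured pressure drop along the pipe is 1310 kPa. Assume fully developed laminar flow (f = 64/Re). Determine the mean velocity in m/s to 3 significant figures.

For laminar flow, f = 64/Re with Re = ρVD/μ, so Darcy-Weisbach reduces to ΔP = 32μLV/D². Solving for V: V = ΔP·D²/(32μL) = 1.31e+06·(0.0899)²/(32·0.178·1290) = 1.441 m/s.
Check: Re = ρVD/μ = 872·1.441·0.0899/0.178 = 634.6 < 2300, so the laminar assumption holds.

V ≈ 1.44 m/s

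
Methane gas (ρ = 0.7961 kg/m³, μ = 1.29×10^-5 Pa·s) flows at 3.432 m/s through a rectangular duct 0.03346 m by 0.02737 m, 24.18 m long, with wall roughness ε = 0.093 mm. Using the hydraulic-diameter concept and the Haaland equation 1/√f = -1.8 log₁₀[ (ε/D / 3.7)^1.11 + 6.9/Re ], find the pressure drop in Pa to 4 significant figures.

ΔP ≈ 144.7 Pa

Hydraulic diameter D_h = 4A/P = 4·(0.03346·0.02737)/(2·(0.03346+0.02737)) = 0.003663/0.1217 = 0.03011 m.
Re = ρVD_h/μ = 0.7961·3.432·0.03011/1.29e-05 = 6377.
ε/D_h = 9.3e-05/0.03011 = 0.00309; Haaland gives 1/√f = -1.8 log₁₀[0.000383+0.00108] = 5.102, so f = 0.03842.
ΔP = f(L/D_h)(ρV²/2) = 0.03842·24.18/0.03011·4.688 = 144.7 Pa.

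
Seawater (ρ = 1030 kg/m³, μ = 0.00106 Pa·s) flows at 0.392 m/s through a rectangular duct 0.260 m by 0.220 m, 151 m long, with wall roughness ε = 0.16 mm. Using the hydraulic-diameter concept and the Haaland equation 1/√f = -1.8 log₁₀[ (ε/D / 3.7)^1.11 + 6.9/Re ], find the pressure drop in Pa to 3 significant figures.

Hydraulic diameter D_h = 4A/P = 4·(0.26·0.22)/(2·(0.26+0.22)) = 0.2288/0.96 = 0.2383 m.
Re = ρVD_h/μ = 1030·0.392·0.2383/0.00106 = 9.078e+04.
ε/D_h = 0.00016/0.2383 = 0.000671; Haaland gives 1/√f = -1.8 log₁₀[7.03e-05+7.6e-05] = 6.902, so f = 0.02099.
ΔP = f(L/D_h)(ρV²/2) = 0.02099·151/0.2383·79.14 = 1052 Pa.

ΔP ≈ 1050 Pa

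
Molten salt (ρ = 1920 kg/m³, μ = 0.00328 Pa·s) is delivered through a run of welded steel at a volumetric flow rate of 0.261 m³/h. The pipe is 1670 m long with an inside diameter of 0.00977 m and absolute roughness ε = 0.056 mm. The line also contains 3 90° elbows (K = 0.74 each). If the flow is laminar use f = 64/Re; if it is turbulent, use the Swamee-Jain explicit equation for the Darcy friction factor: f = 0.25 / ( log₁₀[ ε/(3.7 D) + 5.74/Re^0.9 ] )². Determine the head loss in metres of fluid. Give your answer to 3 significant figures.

Q = 0.261 m³/h = 0.261/3600 = 7.25e-05 m³/s.
Cross-sectional area A = πD²/4 = π(0.00977)²/4 = 7.497e-05 m²; mean velocity V = Q/A = 7.25e-05/7.497e-05 = 0.9671 m/s.
Reynolds number Re = ρVD/μ = 1920 · 0.9671 · 0.00977 / 0.00328 = 5531.
Re > 4000 → turbulent. Relative roughness ε/D = 5.6e-05/0.00977 = 0.00573. Swamee-Jain: f = 0.25/(log₁₀[0.00573/3.7 + 5.74/5531^0.9])² = 0.25/(log₁₀[0.00155 + 0.00246])² = 0.25/(-2.397)² = 0.0435.
Total minor-loss coefficient ΣK = 3·0.74 = 2.22.
ΔP = [f·L/D + ΣK]·(ρV²/2) = [0.0435·1670/0.00977 + 2.22]·(1920·0.9671²/2) = [7436 + 2.22]·897.8 = 6.678e+06 Pa.
Head loss h_f = ΔP/(ρg) = 6.678e+06/(1920·9.81) = 355 m.

h_f ≈ 355 m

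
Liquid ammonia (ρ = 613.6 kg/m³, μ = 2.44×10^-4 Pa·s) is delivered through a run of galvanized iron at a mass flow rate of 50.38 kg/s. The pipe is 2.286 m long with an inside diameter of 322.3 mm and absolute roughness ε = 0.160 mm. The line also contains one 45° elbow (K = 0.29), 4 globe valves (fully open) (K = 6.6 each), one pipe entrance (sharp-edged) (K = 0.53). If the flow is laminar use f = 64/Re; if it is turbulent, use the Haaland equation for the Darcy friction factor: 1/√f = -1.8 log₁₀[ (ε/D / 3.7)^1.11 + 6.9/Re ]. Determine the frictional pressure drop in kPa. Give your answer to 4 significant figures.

ΔP ≈ 8.496 kPa

A = πD²/4 = π(0.3223)²/4 = 0.08159 m²; mean velocity V = ṁ/(ρA) = 50.38/(613.6 · 0.08159) = 1.006 m/s.
Reynolds number Re = ρVD/μ = 613.6 · 1.006 · 0.3223 / 0.000244 = 8.157e+05.
Re > 4000 → turbulent. Relative roughness ε/D = 0.00016/0.3223 = 0.000496. Haaland: 1/√f = -1.8 log₁₀[(0.000496/3.7)^1.11 + 6.9/8.157e+05] = -1.8 log₁₀[5.03e-05 + 8.46e-06] = 7.615, so f = 0.01724.
Total minor-loss coefficient ΣK = 1·0.29 + 4·6.6 + 1·0.53 = 27.2.
ΔP = [f·L/D + ΣK]·(ρV²/2) = [0.01724·2.286/0.3223 + 27.2]·(613.6·1.006²/2) = [0.1223 + 27.2]·310.7 = 8496 Pa.
ΔP = 8496 Pa = 8.496 kPa.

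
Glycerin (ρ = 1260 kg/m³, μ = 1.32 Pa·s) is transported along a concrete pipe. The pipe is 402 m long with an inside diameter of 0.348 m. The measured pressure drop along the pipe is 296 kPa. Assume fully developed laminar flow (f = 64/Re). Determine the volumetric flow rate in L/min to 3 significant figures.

For laminar flow, f = 64/Re with Re = ρVD/μ, so Darcy-Weisbach reduces to ΔP = 32μLV/D². Solving for V: V = ΔP·D²/(32μL) = 2.96e+05·(0.348)²/(32·1.32·402) = 2.111 m/s.
Check: Re = ρVD/μ = 1260·2.111·0.348/1.32 = 701.3 < 2300, so the laminar assumption holds.
Q = V·A = 2.111·(π/4·0.348²) = 0.2008 m³/s = 12000 L/min.

Q ≈ 12000 L/min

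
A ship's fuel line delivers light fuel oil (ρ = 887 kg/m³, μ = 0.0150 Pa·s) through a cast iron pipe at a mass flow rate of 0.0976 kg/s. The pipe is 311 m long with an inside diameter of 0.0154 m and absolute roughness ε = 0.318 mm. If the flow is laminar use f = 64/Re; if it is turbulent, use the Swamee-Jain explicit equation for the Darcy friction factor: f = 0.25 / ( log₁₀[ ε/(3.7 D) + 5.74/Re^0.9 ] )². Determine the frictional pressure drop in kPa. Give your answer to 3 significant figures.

A = πD²/4 = π(0.0154)²/4 = 0.0001863 m²; mean velocity V = ṁ/(ρA) = 0.0976/(887 · 0.0001863) = 0.5907 m/s.
Reynolds number Re = ρVD/μ = 887 · 0.5907 · 0.0154 / 0.015 = 538.
Re < 2300 → laminar flow, so f = 64/Re = 64/538 = 0.119 (the turbulent correlation is not needed).
Darcy-Weisbach: ΔP = f(L/D)(ρV²/2) = 0.119·(311/0.0154)·(887·0.5907²/2) = 0.119·2.019e+04·154.8 = 3.718e+05 Pa.
ΔP = 3.718e+05 Pa = 372 kPa.

ΔP ≈ 372 kPa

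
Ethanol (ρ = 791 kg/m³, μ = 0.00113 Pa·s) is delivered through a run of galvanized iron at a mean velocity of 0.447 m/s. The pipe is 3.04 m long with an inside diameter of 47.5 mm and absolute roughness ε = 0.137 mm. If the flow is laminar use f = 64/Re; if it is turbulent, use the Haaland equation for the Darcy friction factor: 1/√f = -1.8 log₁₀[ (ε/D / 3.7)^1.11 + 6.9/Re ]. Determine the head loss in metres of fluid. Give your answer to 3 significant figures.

h_f ≈ 0.0211 m

Reynolds number Re = ρVD/μ = 791 · 0.447 · 0.0475 / 0.00113 = 1.486e+04.
Re > 4000 → turbulent. Relative roughness ε/D = 0.000137/0.0475 = 0.00288. Haaland: 1/√f = -1.8 log₁₀[(0.00288/3.7)^1.11 + 6.9/1.486e+04] = -1.8 log₁₀[0.000355 + 0.000464] = 5.556, so f = 0.03239.
Darcy-Weisbach: ΔP = f(L/D)(ρV²/2) = 0.03239·(3.04/0.0475)·(791·0.447²/2) = 0.03239·64·79.02 = 163.8 Pa.
Head loss h_f = ΔP/(ρg) = 163.8/(791·9.81) = 0.0211 m.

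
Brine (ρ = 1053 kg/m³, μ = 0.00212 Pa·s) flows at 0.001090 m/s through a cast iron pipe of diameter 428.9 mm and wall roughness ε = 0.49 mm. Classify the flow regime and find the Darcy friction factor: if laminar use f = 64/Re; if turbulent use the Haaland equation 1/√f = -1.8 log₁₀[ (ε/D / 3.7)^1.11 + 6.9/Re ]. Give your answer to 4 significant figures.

Re = ρVD/μ = 1053·0.00109·0.4289/0.00212 = 232.2.
Re < 2300 → laminar, so f = 64/Re = 0.2756 (roughness is irrelevant in laminar flow).

f ≈ 0.2756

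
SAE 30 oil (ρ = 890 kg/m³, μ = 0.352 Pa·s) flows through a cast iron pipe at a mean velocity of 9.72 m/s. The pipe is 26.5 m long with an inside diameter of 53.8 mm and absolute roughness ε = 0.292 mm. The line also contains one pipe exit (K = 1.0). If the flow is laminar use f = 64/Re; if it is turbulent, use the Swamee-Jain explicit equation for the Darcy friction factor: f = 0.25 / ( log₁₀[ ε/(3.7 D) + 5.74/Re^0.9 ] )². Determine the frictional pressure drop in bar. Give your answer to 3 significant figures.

ΔP ≈ 10.4 bar

Reynolds number Re = ρVD/μ = 890 · 9.72 · 0.0538 / 0.352 = 1322.
Re < 2300 → laminar flow, so f = 64/Re = 64/1322 = 0.0484 (the turbulent correlation is not needed).
Total minor-loss coefficient ΣK = 1·1 = 1.
ΔP = [f·L/D + ΣK]·(ρV²/2) = [0.0484·26.5/0.0538 + 1]·(890·9.72²/2) = [23.84 + 1]·4.204e+04 = 1.044e+06 Pa.
ΔP = 1.044e+06 Pa = 10.4 bar.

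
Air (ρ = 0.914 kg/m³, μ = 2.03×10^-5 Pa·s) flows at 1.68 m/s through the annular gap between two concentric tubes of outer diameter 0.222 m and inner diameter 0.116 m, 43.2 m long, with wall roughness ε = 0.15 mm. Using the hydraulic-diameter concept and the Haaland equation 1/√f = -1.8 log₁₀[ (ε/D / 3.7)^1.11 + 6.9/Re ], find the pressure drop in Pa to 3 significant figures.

ΔP ≈ 18.1 Pa

Hydraulic diameter D_h = 4A/P = D_o - D_i = 0.222 - 0.116 = 0.106 m.
Re = ρVD_h/μ = 0.914·1.68·0.106/2.03e-05 = 8018.
ε/D_h = 0.00015/0.106 = 0.00142; Haaland gives 1/√f = -1.8 log₁₀[0.000161+0.000861] = 5.383, so f = 0.03451.
ΔP = f(L/D_h)(ρV²/2) = 0.03451·43.2/0.106·1.29 = 18.14 Pa.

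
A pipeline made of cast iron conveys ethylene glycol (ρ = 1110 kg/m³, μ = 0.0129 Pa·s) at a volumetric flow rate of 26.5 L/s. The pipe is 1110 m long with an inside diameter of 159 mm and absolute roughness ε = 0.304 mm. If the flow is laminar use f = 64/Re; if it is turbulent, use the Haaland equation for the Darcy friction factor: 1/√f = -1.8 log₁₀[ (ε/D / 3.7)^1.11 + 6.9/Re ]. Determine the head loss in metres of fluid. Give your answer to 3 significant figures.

h_f ≈ 18.9 m

Q = 26.5 L/s = 26.5/1000 = 0.0265 m³/s.
Cross-sectional area A = πD²/4 = π(0.159)²/4 = 0.01986 m²; mean velocity V = Q/A = 0.0265/0.01986 = 1.335 m/s.
Reynolds number Re = ρVD/μ = 1110 · 1.335 · 0.159 / 0.0129 = 1.826e+04.
Re > 4000 → turbulent. Relative roughness ε/D = 0.000304/0.159 = 0.00191. Haaland: 1/√f = -1.8 log₁₀[(0.00191/3.7)^1.11 + 6.9/1.826e+04] = -1.8 log₁₀[0.000225 + 0.000378] = 5.796, so f = 0.02977.
Darcy-Weisbach: ΔP = f(L/D)(ρV²/2) = 0.02977·(1110/0.159)·(1110·1.335²/2) = 0.02977·6981·988.6 = 2.054e+05 Pa.
Head loss h_f = ΔP/(ρg) = 2.054e+05/(1110·9.81) = 18.9 m.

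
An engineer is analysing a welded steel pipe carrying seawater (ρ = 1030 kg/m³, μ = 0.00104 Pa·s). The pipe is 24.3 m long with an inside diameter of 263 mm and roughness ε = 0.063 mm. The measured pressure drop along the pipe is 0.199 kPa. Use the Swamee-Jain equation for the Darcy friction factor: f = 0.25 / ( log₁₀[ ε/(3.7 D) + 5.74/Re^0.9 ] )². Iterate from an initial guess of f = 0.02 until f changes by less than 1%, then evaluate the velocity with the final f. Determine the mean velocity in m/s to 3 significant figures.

Rearranging Darcy-Weisbach: V = √(2·ΔP·D/(f·L·ρ)). With ε/D = 6.3e-05/0.263 = 0.00024, iterate starting from f = 0.02:
  f = 0.02 → V = √(2·199·0.263/(0.02·24.3·1030)) = 0.4573 m/s; Re = ρVD/μ = 1.191e+05; f → 0.01868
  f = 0.01868 → V = 0.4731 m/s; Re = 1.232e+05; f → 0.01859
Converged (Δf/f < 1%). With the final f = 0.01859: V = √(2·199·0.263/(0.01859·24.3·1030)) = 0.4743 m/s.

V ≈ 0.474 m/s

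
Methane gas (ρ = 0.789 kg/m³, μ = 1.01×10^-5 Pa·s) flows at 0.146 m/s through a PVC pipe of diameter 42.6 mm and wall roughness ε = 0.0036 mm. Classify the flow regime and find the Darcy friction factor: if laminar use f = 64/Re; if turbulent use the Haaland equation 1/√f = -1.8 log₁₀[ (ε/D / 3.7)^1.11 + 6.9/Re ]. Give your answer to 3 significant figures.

Re = ρVD/μ = 0.789·0.146·0.0426/1.01e-05 = 485.9.
Re < 2300 → laminar, so f = 64/Re = 0.1317 (roughness is irrelevant in laminar flow).

f ≈ 0.132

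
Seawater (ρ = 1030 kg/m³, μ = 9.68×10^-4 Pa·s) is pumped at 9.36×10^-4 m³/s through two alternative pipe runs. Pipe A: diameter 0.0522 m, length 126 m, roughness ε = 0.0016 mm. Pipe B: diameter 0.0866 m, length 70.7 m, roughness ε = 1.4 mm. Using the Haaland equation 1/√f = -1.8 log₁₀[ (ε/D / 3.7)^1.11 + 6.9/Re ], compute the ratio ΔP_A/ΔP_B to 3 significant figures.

Pipe A: V = Q/A = 0.000936/0.00214 = 0.4374 m/s; Re = 2.429e+04; ε/D = 3.07e-05; Haaland → f = 0.02459; ΔP_A = f(L/D)(ρV²/2) = 5846 Pa.
Pipe B: V = Q/A = 0.000936/0.00589 = 0.1589 m/s; Re = 1.464e+04; ε/D = 0.0162; Haaland → f = 0.04779; ΔP_B = f(L/D)(ρV²/2) = 507.4 Pa.
ΔP_A/ΔP_B = 5846/507.4 = 11.5.

ΔP_A/ΔP_B ≈ 11.5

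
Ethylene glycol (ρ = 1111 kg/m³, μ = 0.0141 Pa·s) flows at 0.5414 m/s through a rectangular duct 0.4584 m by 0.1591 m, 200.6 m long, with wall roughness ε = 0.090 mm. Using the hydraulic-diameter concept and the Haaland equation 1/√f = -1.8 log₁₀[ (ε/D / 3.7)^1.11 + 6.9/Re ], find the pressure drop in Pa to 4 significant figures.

Hydraulic diameter D_h = 4A/P = 4·(0.4584·0.1591)/(2·(0.4584+0.1591)) = 0.2917/1.235 = 0.2362 m.
Re = ρVD_h/μ = 1111·0.5414·0.2362/0.0141 = 1.008e+04.
ε/D_h = 9e-05/0.2362 = 0.000381; Haaland gives 1/√f = -1.8 log₁₀[3.75e-05+0.000685] = 5.654, so f = 0.03128.
ΔP = f(L/D_h)(ρV²/2) = 0.03128·200.6/0.2362·162.8 = 4325 Pa.

ΔP ≈ 4325 Pa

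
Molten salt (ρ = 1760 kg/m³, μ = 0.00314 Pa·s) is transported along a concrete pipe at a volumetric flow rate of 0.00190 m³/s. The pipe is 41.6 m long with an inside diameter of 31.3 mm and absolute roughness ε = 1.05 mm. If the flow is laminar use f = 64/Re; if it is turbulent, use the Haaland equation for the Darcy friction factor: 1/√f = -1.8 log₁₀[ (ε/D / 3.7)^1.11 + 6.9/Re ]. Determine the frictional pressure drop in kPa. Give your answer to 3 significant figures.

ΔP ≈ 433 kPa

Cross-sectional area A = πD²/4 = π(0.0313)²/4 = 0.0007694 m²; mean velocity V = Q/A = 0.0019/0.0007694 = 2.469 m/s.
Reynolds number Re = ρVD/μ = 1760 · 2.469 · 0.0313 / 0.00314 = 4.332e+04.
Re > 4000 → turbulent. Relative roughness ε/D = 0.00105/0.0313 = 0.0335. Haaland: 1/√f = -1.8 log₁₀[(0.0335/3.7)^1.11 + 6.9/4.332e+04] = -1.8 log₁₀[0.0054 + 0.000159] = 4.058, so f = 0.06072.
Darcy-Weisbach: ΔP = f(L/D)(ρV²/2) = 0.06072·(41.6/0.0313)·(1760·2.469²/2) = 0.06072·1329·5366 = 4.33e+05 Pa.
ΔP = 4.33e+05 Pa = 433 kPa.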